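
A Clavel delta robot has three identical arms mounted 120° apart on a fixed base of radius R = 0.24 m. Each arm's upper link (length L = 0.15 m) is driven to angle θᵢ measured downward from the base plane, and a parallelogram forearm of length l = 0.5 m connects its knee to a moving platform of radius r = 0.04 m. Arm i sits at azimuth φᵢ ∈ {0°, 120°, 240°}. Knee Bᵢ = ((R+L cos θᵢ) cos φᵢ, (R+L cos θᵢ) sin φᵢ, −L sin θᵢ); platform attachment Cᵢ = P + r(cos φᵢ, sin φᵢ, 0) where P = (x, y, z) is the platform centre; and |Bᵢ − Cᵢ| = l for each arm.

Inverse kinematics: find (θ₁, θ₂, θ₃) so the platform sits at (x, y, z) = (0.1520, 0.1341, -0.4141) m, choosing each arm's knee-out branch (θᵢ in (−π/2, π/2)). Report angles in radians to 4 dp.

θ₁ = -0.1744, θ₂ = 0.4362, θ₃ = 1.3963

arm 1 (φ=0.0°): x'=0.1520, y'=0.1341
  A cos θ + B sin θ = C:  0.0480·cos θ + -0.4141·sin θ = 0.1191
  γ=atan2(-0.4141,0.0480)=-1.4554;  ψ=arccos(0.2857)=1.2810;  θ1=γ+ψ≈-0.1744
arm 2 (φ=120.0°): x'=0.0401, y'=-0.1987
  A cos θ + B sin θ = C:  0.1599·cos θ + -0.4141·sin θ = -0.0300
  γ=atan2(-0.4141,0.1599)=-1.2024;  ψ=arccos(-0.0677)=1.6385;  θ2=γ+ψ≈0.4362
arm 3 (φ=240.0°): x'=-0.1921, y'=0.0646
  e−x'=0.3921;  (l²−L²−(e−x')²−y'²−z²)/2L = -0.3397
  θ3 = atan2(B,A) + arccos(C/0.5703) = 1.3963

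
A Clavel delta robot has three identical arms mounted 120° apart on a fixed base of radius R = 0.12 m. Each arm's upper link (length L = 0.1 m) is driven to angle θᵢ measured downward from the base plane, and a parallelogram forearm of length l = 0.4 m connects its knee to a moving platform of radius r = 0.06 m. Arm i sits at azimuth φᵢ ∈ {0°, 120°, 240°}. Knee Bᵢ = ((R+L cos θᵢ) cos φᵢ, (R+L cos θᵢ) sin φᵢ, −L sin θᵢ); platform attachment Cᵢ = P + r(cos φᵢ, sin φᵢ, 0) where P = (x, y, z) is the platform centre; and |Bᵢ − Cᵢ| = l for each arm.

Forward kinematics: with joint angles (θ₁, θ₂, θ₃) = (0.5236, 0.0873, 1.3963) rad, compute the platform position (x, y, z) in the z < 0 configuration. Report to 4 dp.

(0.0497, 0.2010, -0.3819)

φ1=0.0°: virtual centre (0.1466, 0.0000, -0.0500), radius l
arm 2 at φ=120.0°: (R−r)+L cos θ2 = 0.1596;  O2 = (-0.0798, 0.1382, -0.0087)
φ3=240.0°: virtual centre (-0.0387, -0.0670, -0.0985), radius l
|O₂|²−|O₁|² = 0.0016;  |O₃|²−|O₁|² = -0.0083
linear system: -0.4528x+0.2765y = 0.0016−0.0826z; -0.3706x+-0.1340y = -0.0083−-0.0970z
det = 0.1631;  x = 0.0128+-0.0965z,  y = 0.0266+-0.4567z
sphere 1 gives Az²+Bz+C=0 with A=1.2179, B=0.1015, C=-0.1389;  B²−4AC=0.6869;  roots -0.3819, 0.2986;  negative root z = -0.3819
x = 0.0497, y = 0.2010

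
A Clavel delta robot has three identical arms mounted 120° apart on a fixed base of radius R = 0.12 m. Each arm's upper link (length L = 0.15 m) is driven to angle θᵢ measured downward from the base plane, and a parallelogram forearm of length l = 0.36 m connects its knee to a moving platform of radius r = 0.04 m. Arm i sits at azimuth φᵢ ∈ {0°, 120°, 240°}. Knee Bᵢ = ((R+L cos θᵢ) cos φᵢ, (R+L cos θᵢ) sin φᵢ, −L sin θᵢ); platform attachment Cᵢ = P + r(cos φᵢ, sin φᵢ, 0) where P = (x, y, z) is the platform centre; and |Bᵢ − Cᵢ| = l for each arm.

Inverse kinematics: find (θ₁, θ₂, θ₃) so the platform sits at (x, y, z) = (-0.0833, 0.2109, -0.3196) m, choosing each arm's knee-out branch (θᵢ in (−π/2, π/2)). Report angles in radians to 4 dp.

θ₁ = 1.1344, θ₂ = -0.2620, θ₃ = 1.3086

arm 1 (φ=0.0°): x'=-0.0833, y'=0.2109
  e−x'=0.1633;  (l²−L²−(e−x')²−y'²−z²)/2L = -0.2206
  γ=atan2(-0.3196,0.1633)=-1.0984;  ψ=arccos(-0.6147)=2.2329;  θ1=γ+ψ≈1.1344
arm 2 (φ=120.0°): x'=0.2243, y'=-0.0333
  e−x'=-0.1443;  (l²−L²−(e−x')²−y'²−z²)/2L = -0.0566
  θ2 = atan2(B,A) + arccos(C/0.3507) = -0.2620
φ3=240.0° → target in arm frame (-0.1410, -0.1776)
  e−x'=0.2210;  (l²−L²−(e−x')²−y'²−z²)/2L = -0.2514
  θ3 = atan2(B,A) + arccos(C/0.3886) = 1.3086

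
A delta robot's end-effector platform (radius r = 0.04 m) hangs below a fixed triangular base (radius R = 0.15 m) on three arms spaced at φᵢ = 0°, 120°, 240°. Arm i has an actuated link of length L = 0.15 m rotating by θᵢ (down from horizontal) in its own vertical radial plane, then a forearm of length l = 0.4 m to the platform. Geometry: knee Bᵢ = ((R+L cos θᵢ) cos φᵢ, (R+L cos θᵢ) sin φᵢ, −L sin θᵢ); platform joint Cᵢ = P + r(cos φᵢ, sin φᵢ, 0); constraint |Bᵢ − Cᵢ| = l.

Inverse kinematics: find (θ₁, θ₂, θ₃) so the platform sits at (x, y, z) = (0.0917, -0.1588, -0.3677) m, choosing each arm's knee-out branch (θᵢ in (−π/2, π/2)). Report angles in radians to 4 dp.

rotate P by −φ1: (0.0917, -0.1588, -0.3677)
  e−x'=0.0183;  (l²−L²−(e−x')²−y'²−z²)/2L = -0.0775
  γ=atan2(-0.3677,0.0183)=-1.5211;  ψ=arccos(-0.2106)=1.7829;  θ1=γ+ψ≈0.2619
φ2=120.0° → target in arm frame (-0.1834, 0.0000)
  A cos θ + B sin θ = C:  0.2934·cos θ + -0.3677·sin θ = -0.2792
  γ=atan2(-0.3677,0.2934)=-0.8974;  ψ=arccos(-0.5936)=2.2064;  θ2=γ+ψ≈1.3090
φ3=240.0° → target in arm frame (0.0917, 0.1588)
  e−x'=0.0183;  (l²−L²−(e−x')²−y'²−z²)/2L = -0.0775
  θ3 = atan2(B,A) + arccos(C/0.3682) = 0.2620

θ₁ = 0.2619, θ₂ = 1.3090, θ₃ = 0.2620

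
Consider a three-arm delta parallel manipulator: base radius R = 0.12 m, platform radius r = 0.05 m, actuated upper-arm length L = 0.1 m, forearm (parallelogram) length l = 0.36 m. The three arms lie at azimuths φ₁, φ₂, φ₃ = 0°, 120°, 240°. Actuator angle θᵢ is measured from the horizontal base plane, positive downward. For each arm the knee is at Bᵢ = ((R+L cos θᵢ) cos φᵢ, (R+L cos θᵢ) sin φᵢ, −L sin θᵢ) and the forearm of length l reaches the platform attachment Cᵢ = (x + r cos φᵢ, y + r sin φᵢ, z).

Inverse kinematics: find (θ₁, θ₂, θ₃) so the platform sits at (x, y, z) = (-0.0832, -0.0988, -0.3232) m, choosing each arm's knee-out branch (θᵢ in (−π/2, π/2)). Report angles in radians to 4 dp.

arm 1 (φ=0.0°): x'=-0.0832, y'=-0.0988
  A cos θ + B sin θ = C:  0.1532·cos θ + -0.3232·sin θ = -0.0904
  √(A²+B²)=0.3577;  θ1 = -1.1282+1.8265 ≈ 0.6983
φ2=120.0° → target in arm frame (-0.0440, 0.1215)
  A=0.1140, B=-0.3232, C=(l²−L²−A²−y'²−z²)/(2L)=-0.0630
  √(A²+B²)=0.3427;  θ2 = -1.2318+1.7556 ≈ 0.5238
arm 3 (φ=240.0°): x'=0.1272, y'=-0.0227
  A=-0.0572, B=-0.3232, C=(l²−L²−A²−y'²−z²)/(2L)=0.0568
  √(A²+B²)=0.3282;  θ3 = -1.7459+1.3968 ≈ -0.3490

θ₁ = 0.6983, θ₂ = 0.5238, θ₃ = -0.3490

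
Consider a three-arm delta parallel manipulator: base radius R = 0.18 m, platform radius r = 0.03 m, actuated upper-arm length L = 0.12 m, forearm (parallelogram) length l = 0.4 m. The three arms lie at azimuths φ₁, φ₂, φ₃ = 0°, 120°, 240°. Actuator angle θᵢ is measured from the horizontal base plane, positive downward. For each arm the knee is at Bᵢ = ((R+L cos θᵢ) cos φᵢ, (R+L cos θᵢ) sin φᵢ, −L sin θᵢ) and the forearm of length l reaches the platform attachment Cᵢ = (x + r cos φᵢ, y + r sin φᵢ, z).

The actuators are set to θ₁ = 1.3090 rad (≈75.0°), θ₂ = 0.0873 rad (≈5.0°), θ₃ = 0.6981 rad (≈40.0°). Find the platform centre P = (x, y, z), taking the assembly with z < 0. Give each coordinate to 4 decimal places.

(-0.1206, 0.0615, -0.3713)

φ1=0.0°: virtual centre (0.1811, 0.0000, -0.1159), radius l
centre 2 = (0.2695·cos120.0°, 0.2695·sin120.0°, -0.0105) = (-0.1348, 0.2334, -0.0105)
φ3=240.0°: virtual centre (-0.1210, -0.2095, -0.0771), radius l
eliminate P² terms by subtracting sphere 1 from 2 and 3
[-0.6317 0.4669 0.2109]·P = 0.0265;  [-0.6040 -0.4190 0.0776]·P = 0.0183
Cramer: x(z) = -0.0359+0.2279z;  y(z) = 0.0082-0.1434z
quadratic in z: (1.0725)z²+(0.1306)z+(-0.0994)=0, √Δ=0.6660 → z ∈ {-0.3713, 0.2496}; z = -0.3713 (taking z<0)
x = -0.1206, y = 0.0615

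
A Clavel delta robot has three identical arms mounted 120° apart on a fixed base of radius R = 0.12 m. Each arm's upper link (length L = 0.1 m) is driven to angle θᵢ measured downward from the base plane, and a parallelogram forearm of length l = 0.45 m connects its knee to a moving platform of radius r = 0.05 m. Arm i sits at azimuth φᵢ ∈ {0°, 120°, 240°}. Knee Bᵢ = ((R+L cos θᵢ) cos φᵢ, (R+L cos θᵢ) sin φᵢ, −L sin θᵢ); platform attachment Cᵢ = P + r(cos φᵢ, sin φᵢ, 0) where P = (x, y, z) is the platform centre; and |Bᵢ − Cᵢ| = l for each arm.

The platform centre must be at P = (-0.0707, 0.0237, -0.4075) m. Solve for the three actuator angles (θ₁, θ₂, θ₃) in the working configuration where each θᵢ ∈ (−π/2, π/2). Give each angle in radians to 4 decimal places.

rotate P by −φ1: (-0.0707, 0.0237, -0.4075)
  A cos θ + B sin θ = C:  0.1407·cos θ + -0.4075·sin θ = 0.0304
  √(A²+B²)=0.4311;  θ1 = -1.2383+1.5002 ≈ 0.2618
arm 2 (φ=120.0°): x'=0.0559, y'=0.0494
  e−x'=0.0141;  (l²−L²−(e−x')²−y'²−z²)/2L = 0.1190
  √(A²+B²)=0.4077;  θ2 = -1.5361+1.2746 ≈ -0.2616
φ3=240.0° → target in arm frame (0.0148, -0.0731)
  e−x'=0.0552;  (l²−L²−(e−x')²−y'²−z²)/2L = 0.0903
  θ3 = atan2(B,A) + arccos(C/0.4112) = -0.0868

θ₁ = 0.2618, θ₂ = -0.2616, θ₃ = -0.0868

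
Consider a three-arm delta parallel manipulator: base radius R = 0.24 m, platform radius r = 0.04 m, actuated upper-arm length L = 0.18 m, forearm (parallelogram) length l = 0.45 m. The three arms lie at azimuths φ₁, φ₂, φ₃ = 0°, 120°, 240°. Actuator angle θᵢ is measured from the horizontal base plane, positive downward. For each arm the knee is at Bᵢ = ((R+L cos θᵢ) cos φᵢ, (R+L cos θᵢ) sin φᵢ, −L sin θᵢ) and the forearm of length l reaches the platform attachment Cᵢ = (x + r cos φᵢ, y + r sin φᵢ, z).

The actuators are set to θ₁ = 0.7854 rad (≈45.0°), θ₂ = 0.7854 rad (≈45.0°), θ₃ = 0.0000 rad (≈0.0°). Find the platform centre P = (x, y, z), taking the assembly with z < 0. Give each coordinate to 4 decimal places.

φ1=0.0°: virtual centre (0.3273, 0.0000, -0.1273), radius l
centre 2 = (0.3273·cos120.0°, 0.3273·sin120.0°, -0.1273) = (-0.1636, 0.2834, -0.1273)
centre 3 = (0.3800·cos240.0°, 0.3800·sin240.0°, 0.0000) = (-0.1900, -0.3291, 0.0000)
subtract pairs → two planes through P
linear system: -0.9818x+0.5669y = 0.0000−0.0000z; -1.0346x+-0.6582y = 0.0211−0.2546z
det = 1.2327;  x = -0.0097+0.1171z,  y = -0.0168+0.2028z
sphere 1 gives Az²+Bz+C=0 with A=1.0548, B=0.1689, C=-0.0725;  B²−4AC=0.3343;  roots -0.3541, 0.1940;  negative root z = -0.3541
x = -0.0511, y = -0.0886

(-0.0511, -0.0886, -0.3541)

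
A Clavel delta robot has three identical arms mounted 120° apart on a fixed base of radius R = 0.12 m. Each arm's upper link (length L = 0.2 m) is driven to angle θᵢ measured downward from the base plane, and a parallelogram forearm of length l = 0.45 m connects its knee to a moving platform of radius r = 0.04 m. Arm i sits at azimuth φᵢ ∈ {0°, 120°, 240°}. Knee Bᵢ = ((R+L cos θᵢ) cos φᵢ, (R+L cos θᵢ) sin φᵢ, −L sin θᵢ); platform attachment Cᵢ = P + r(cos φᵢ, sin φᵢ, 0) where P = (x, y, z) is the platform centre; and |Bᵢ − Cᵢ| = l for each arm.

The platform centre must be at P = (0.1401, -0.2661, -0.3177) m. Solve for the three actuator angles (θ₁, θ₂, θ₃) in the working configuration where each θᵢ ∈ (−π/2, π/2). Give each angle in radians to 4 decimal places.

θ₁ = -0.0874, θ₂ = 1.3090, θ₃ = -0.1745

rotate P by −φ1: (0.1401, -0.2661, -0.3177)
  A=-0.0601, B=-0.3177, C=(l²−L²−A²−y'²−z²)/(2L)=-0.0321
  θ1 = atan2(B,A) + arccos(C/0.3233) = -0.0874
rotate P by −φ2: (-0.3005, 0.0117, -0.3177)
  A=0.3805, B=-0.3177, C=(l²−L²−A²−y'²−z²)/(2L)=-0.2084
  γ=atan2(-0.3177,0.3805)=-0.6957;  ψ=arccos(-0.4204)=2.0047;  θ2=γ+ψ≈1.3090
rotate P by −φ3: (0.1604, 0.2544, -0.3177)
  A cos θ + B sin θ = C:  -0.0804·cos θ + -0.3177·sin θ = -0.0240
  γ=atan2(-0.3177,-0.0804)=-1.8187;  ψ=arccos(-0.0733)=1.6441;  θ3=γ+ψ≈-0.1745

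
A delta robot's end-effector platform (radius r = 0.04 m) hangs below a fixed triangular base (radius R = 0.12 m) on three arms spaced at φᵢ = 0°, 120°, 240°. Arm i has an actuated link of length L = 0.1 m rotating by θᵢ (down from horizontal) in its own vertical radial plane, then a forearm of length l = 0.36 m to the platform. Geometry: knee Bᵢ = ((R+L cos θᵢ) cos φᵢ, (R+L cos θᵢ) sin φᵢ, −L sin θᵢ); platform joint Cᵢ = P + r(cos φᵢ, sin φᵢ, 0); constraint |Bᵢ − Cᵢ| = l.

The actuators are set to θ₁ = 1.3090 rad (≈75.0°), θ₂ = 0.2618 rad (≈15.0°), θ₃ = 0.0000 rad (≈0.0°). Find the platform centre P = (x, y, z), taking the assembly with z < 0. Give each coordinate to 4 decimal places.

(-0.1696, -0.0273, -0.3267)

φ1=0.0°: virtual centre (0.1059, 0.0000, -0.0966), radius l
φ2=120.0°: virtual centre (-0.0883, 0.1529, -0.0259), radius l
arm 3 at φ=240.0°: ρ3 = 0.1800;  S3 = (-0.0900, -0.1559, 0.0000)
subtract pairs → two planes through P
plane₁₂: -0.3884x+0.3059y+0.1414z = 0.0113
Cramer: x(z) = -0.0297+0.4283z;  y(z) = -0.0007+0.0814z
sphere 1 gives Az²+Bz+C=0 with A=1.1901, B=0.0769, C=-0.1019;  B²−4AC=0.4909;  roots -0.3267, 0.2621;  negative root z = -0.3267
x = -0.1696, y = -0.0273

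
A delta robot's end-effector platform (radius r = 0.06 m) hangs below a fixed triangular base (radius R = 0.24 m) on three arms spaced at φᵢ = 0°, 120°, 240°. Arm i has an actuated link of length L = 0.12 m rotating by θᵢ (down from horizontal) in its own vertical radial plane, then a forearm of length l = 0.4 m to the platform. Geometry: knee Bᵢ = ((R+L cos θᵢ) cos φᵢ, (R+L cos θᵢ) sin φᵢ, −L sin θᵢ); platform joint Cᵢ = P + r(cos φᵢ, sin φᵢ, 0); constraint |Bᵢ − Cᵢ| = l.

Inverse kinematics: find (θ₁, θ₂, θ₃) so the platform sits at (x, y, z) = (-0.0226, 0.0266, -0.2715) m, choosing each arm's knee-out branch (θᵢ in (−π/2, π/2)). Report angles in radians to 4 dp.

θ₁ = 0.2614, θ₂ = -0.2618, θ₃ = 0.1740

φ1=0.0° → target in arm frame (-0.0226, 0.0266)
  e−x'=0.2026;  (l²−L²−(e−x')²−y'²−z²)/2L = 0.1256
  θ1 = atan2(B,A) + arccos(C/0.3388) = 0.2614
arm 2 (φ=120.0°): x'=0.0343, y'=0.0063
  A cos θ + B sin θ = C:  0.1457·cos θ + -0.2715·sin θ = 0.2110
  θ2 = atan2(B,A) + arccos(C/0.3081) = -0.2618
φ3=240.0° → target in arm frame (-0.0117, -0.0329)
  e−x'=0.1917;  (l²−L²−(e−x')²−y'²−z²)/2L = 0.1419
  γ=atan2(-0.2715,0.1917)=-0.9559;  ψ=arccos(0.4268)=1.1299;  θ3=γ+ψ≈0.1740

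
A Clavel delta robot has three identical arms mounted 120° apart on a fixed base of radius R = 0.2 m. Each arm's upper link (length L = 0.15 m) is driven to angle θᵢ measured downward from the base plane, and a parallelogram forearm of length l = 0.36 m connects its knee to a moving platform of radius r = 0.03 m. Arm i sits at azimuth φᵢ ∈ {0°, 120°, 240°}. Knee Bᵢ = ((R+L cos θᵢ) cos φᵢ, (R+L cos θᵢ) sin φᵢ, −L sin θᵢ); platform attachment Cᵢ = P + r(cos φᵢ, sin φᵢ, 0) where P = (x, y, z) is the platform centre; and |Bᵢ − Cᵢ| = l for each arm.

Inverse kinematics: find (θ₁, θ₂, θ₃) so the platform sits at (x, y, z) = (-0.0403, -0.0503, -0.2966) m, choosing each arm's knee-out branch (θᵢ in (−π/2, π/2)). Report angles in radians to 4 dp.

θ₁ = 0.8728, θ₂ = 0.7854, θ₃ = 0.2622

arm 1 (φ=0.0°): x'=-0.0403, y'=-0.0503
  A cos θ + B sin θ = C:  0.2103·cos θ + -0.2966·sin θ = -0.0921
  θ1 = atan2(B,A) + arccos(C/0.3636) = 0.8728
rotate P by −φ2: (-0.0234, 0.0601, -0.2966)
  e−x'=0.1934;  (l²−L²−(e−x')²−y'²−z²)/2L = -0.0730
  √(A²+B²)=0.3541;  θ2 = -0.9930+1.7783 ≈ 0.7854
arm 3 (φ=240.0°): x'=0.0637, y'=-0.0098
  A=0.1063, B=-0.2966, C=(l²−L²−A²−y'²−z²)/(2L)=0.0258
  θ3 = atan2(B,A) + arccos(C/0.3151) = 0.2622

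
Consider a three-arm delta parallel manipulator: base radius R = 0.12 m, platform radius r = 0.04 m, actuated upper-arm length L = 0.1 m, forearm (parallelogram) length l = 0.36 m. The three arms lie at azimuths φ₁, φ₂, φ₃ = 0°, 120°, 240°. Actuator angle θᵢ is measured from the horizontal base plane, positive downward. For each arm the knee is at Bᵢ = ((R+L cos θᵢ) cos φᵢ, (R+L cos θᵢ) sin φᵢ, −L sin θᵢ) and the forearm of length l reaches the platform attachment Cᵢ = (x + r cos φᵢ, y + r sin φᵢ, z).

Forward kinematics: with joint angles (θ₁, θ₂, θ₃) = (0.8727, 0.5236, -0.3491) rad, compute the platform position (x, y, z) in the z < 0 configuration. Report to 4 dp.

(-0.1038, -0.0922, -0.3206)

arm 1 at φ=0.0°: e+L cos θ1 = 0.1443;  centre 1 = (0.1443, 0.0000, -0.0766)
φ2=120.0°: virtual centre (-0.0833, 0.1443, -0.0500), radius l
arm 3 at φ=240.0°: e+L cos θ3 = 0.1740;  centre 3 = (-0.0870, -0.1507, 0.0342)
subtract pairs → two planes through P
linear system: -0.4552x+0.2886y = 0.0036−0.0532z; -0.4625x+-0.3013y = 0.0048−0.2216z
det = 0.2706;  x = -0.0090+0.2956z,  y = -0.0019+0.2818z
into |P−centre ₁|² = l²: 1.1668z² + 0.0615z + -0.1002 = 0;  Δ = 0.4715;  z = -0.3206 or 0.2679 → z<0 root = -0.3206
x = -0.1038, y = -0.0922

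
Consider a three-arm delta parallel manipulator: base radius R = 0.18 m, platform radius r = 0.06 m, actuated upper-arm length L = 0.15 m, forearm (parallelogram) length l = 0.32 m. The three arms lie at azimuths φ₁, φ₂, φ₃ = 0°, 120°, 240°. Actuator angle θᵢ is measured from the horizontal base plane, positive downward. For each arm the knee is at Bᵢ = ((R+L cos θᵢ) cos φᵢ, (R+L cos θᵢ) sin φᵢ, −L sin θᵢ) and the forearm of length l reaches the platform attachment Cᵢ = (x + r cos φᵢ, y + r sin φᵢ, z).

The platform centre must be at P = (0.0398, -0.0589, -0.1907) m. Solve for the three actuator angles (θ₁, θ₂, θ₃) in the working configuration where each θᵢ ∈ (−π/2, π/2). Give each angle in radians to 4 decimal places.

arm 1 (φ=0.0°): x'=0.0398, y'=-0.0589
  A=0.0802, B=-0.1907, C=(l²−L²−A²−y'²−z²)/(2L)=0.1121
  √(A²+B²)=0.2069;  θ1 = -1.1727+0.9981 ≈ -0.1746
arm 2 (φ=120.0°): x'=-0.0709, y'=-0.0050
  A cos θ + B sin θ = C:  0.1909·cos θ + -0.1907·sin θ = 0.0235
  √(A²+B²)=0.2698;  θ2 = -0.7849+1.4834 ≈ 0.6986
φ3=240.0° → target in arm frame (0.0311, 0.0639)
  e−x'=0.0889;  (l²−L²−(e−x')²−y'²−z²)/2L = 0.1052
  √(A²+B²)=0.2104;  θ3 = -1.1346+1.0474 ≈ -0.0872

θ₁ = -0.1746, θ₂ = 0.6986, θ₃ = -0.0872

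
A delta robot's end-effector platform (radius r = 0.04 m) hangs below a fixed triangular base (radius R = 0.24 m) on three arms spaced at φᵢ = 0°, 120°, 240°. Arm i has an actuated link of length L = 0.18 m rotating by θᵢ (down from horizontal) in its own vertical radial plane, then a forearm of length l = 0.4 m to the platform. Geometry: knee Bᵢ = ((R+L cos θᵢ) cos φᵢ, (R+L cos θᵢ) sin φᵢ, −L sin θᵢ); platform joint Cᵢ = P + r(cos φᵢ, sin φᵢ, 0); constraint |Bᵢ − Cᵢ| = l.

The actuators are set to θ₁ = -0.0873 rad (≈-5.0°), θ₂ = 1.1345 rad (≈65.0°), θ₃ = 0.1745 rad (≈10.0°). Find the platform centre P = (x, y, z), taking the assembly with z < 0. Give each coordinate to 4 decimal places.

(0.0737, -0.0947, -0.2244)

arm 1 at φ=0.0°: (R−r)+L cos θ1 = 0.3793;  S1 = (0.3793, 0.0000, 0.0157)
S2 = (0.2761·cos120.0°, 0.2761·sin120.0°, -0.1631) = (-0.1380, 0.2391, -0.1631)
S3 = (0.3773·cos240.0°, 0.3773·sin240.0°, -0.0313) = (-0.1886, -0.3267, -0.0313)
subtract pairs → two planes through P
linear system: -1.0347x+0.4782y = -0.0413−-0.3577z; -1.1359x+-0.6534y = -0.0008−-0.0939z
det = 1.2193;  x = 0.0225+-0.2285z,  y = -0.0378+0.2535z
quadratic in z: (1.1165)z²+(0.1125)z+(-0.0310)=0, √Δ=0.3886 → z ∈ {-0.2244, 0.1236}; z = -0.2244 (taking z<0)
x = 0.0737, y = -0.0947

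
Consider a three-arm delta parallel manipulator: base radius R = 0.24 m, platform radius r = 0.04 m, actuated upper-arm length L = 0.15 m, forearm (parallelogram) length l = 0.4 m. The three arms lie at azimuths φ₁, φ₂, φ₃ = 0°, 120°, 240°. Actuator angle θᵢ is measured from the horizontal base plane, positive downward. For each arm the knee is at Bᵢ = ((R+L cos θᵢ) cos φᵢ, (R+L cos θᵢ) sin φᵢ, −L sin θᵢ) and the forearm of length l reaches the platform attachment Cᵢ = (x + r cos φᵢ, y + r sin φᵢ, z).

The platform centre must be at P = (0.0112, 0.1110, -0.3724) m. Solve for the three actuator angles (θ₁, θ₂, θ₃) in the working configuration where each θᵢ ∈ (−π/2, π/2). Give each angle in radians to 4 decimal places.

θ₁ = 0.8724, θ₂ = 0.4360, θ₃ = 1.3964

arm 1 (φ=0.0°): x'=0.0112, y'=0.1110
  A=0.1888, B=-0.3724, C=(l²−L²−A²−y'²−z²)/(2L)=-0.1638
  θ1 = atan2(B,A) + arccos(C/0.4175) = 0.8724
arm 2 (φ=120.0°): x'=0.0905, y'=-0.0652
  e−x'=0.1095;  (l²−L²−(e−x')²−y'²−z²)/2L = -0.0581
  √(A²+B²)=0.3882;  θ2 = -1.2849+1.7209 ≈ 0.4360
rotate P by −φ3: (-0.1017, -0.0458, -0.3724)
  A cos θ + B sin θ = C:  0.3017·cos θ + -0.3724·sin θ = -0.3144
  γ=atan2(-0.3724,0.3017)=-0.8898;  ψ=arccos(-0.6560)=2.2863;  θ3=γ+ψ≈1.3964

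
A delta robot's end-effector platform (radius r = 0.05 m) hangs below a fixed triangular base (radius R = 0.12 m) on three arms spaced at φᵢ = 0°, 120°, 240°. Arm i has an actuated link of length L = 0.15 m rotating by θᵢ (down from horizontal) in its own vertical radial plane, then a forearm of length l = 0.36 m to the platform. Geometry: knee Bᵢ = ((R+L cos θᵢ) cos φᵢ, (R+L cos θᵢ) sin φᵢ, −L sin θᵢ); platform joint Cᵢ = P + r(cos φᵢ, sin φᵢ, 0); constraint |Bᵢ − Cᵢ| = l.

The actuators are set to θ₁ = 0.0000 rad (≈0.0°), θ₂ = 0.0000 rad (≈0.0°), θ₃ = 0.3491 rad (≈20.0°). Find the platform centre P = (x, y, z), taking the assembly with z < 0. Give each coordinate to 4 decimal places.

(0.0249, 0.0432, -0.2995)

φ1=0.0°: virtual centre (0.2200, 0.0000, 0.0000), radius l
φ2=120.0°: virtual centre (-0.1100, 0.1905, 0.0000), radius l
arm 3 at φ=240.0°: e+L cos θ3 = 0.2110;  O3 = (-0.1055, -0.1827, -0.0513)
subtract pairs → two planes through P
plane₁₂: -0.6600x+0.3811y+0.0000z = 0.0000
Cramer: x(z) = 0.0010-0.0799z;  y(z) = 0.0017-0.1384z
quadratic in z: (1.0256)z²+(0.0345)z+(-0.0816)=0, √Δ=0.5797 → z ∈ {-0.2995, 0.2658}; z = -0.2995 (taking z<0)
x = 0.0249, y = 0.0432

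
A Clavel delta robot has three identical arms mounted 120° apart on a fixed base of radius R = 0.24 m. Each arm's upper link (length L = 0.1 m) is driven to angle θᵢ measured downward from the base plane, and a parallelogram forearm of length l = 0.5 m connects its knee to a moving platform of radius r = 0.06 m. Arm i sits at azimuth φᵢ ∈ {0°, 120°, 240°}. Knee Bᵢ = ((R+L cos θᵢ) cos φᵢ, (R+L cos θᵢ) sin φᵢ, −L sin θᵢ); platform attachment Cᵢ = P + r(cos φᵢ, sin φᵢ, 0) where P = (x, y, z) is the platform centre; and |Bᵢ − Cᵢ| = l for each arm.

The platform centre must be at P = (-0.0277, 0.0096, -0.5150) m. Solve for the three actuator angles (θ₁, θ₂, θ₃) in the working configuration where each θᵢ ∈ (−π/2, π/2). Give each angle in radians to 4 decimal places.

θ₁ = 1.0475, θ₂ = 0.7853, θ₃ = 0.8729

rotate P by −φ1: (-0.0277, 0.0096, -0.5150)
  e−x'=0.2077;  (l²−L²−(e−x')²−y'²−z²)/2L = -0.3423
  γ=atan2(-0.5150,0.2077)=-1.1874;  ψ=arccos(-0.6164)=2.2349;  θ1=γ+ψ≈1.0475
arm 2 (φ=120.0°): x'=0.0222, y'=0.0192
  A cos θ + B sin θ = C:  0.1578·cos θ + -0.5150·sin θ = -0.2525
  γ=atan2(-0.5150,0.1578)=-1.2734;  ψ=arccos(-0.4688)=2.0588;  θ2=γ+ψ≈0.7853
rotate P by −φ3: (0.0055, -0.0288, -0.5150)
  A=0.1745, B=-0.5150, C=(l²−L²−A²−y'²−z²)/(2L)=-0.2825
  θ3 = atan2(B,A) + arccos(C/0.5437) = 0.8729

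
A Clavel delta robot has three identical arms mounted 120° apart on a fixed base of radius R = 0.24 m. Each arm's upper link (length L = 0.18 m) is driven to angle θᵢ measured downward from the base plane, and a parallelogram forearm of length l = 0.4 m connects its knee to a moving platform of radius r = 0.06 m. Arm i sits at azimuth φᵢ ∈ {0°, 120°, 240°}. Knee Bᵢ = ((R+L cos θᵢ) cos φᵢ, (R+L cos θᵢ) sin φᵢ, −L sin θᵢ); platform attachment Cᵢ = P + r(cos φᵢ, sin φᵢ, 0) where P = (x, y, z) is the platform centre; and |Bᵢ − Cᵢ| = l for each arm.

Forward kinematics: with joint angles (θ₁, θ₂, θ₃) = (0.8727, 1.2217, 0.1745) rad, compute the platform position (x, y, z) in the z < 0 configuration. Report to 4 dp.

arm 1 at φ=0.0°: (R−r)+L cos θ1 = 0.2957;  centre 1 = (0.2957, 0.0000, -0.1379)
φ2=120.0°: virtual centre (-0.1208, 0.2092, -0.1691), radius l
φ3=240.0°: virtual centre (-0.1786, -0.3094, -0.0313), radius l
subtract pairs → two planes through P
plane₁₂: -0.8330x+0.4184y+-0.0625z = -0.0195
det = 0.9124;  x = 0.0031+0.0554z,  y = -0.0405+0.2597z
quadratic in z: (1.0705)z²+(0.2223)z+(-0.0537)=0, √Δ=0.5286 → z ∈ {-0.3507, 0.1430}; z = -0.3507 (taking z<0)
x = -0.0164, y = -0.1316

(-0.0164, -0.1316, -0.3507)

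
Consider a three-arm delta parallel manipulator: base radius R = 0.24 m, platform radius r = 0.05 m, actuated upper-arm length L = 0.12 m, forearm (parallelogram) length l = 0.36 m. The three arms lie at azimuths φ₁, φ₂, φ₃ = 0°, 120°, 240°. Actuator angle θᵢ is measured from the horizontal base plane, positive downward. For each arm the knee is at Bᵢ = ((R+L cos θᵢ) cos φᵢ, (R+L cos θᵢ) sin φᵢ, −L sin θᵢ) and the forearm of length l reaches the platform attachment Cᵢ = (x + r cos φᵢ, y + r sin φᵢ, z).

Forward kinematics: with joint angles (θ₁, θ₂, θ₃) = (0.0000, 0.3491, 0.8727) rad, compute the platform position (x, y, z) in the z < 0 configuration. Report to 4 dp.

(0.0476, 0.0405, -0.2431)

arm 1 at φ=0.0°: e+L cos θ1 = 0.3100;  S1 = (0.3100, 0.0000, 0.0000)
φ2=120.0°: virtual centre (-0.1514, 0.2622, -0.0410), radius l
S3 = (0.2671·cos240.0°, 0.2671·sin240.0°, -0.0919) = (-0.1336, -0.2313, -0.0919)
subtract pairs → two planes through P
linear system: -0.9228x+0.5244y = -0.0028−-0.0821z; -0.8871x+-0.4627y = -0.0163−-0.1839z
det = 0.8922;  x = 0.0110+-0.1506z,  y = 0.0141+-0.1085z
into |P−S₁|² = l²: 1.0345z² + 0.0870z + -0.0400 = 0;  Δ = 0.1731;  z = -0.2431 or 0.1590 → z<0 root = -0.2431
x = 0.0476, y = 0.0405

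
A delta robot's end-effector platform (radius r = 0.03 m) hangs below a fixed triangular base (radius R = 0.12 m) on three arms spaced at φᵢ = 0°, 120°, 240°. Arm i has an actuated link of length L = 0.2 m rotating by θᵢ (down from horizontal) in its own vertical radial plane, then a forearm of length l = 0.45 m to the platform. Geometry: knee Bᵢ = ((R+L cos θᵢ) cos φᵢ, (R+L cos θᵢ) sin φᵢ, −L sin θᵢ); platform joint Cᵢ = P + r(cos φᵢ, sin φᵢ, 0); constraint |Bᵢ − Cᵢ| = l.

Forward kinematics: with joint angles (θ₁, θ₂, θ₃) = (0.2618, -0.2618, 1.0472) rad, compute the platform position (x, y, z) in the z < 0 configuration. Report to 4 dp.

(0.0408, 0.2222, -0.3590)

centre 1 = (0.2832·cos0.0°, 0.2832·sin0.0°, -0.0518) = (0.2832, 0.0000, -0.0518)
centre 2 = (0.2832·cos120.0°, 0.2832·sin120.0°, 0.0518) = (-0.1416, 0.2452, 0.0518)
arm 3 at φ=240.0°: (R−r)+L cos θ3 = 0.1900;  centre 3 = (-0.0950, -0.1645, -0.1732)
eliminate P² terms by subtracting sphere 1 from 2 and 3
plane₁₂: -0.8496x+0.4905y+0.2071z = 0.0000
Cramer: x(z) = 0.0126-0.0784z;  y(z) = 0.0219-0.5579z
sphere 1 gives Az²+Bz+C=0 with A=1.3174, B=0.1215, C=-0.1261;  B²−4AC=0.6795;  roots -0.3590, 0.2667;  negative root z = -0.3590
x = 0.0408, y = 0.2222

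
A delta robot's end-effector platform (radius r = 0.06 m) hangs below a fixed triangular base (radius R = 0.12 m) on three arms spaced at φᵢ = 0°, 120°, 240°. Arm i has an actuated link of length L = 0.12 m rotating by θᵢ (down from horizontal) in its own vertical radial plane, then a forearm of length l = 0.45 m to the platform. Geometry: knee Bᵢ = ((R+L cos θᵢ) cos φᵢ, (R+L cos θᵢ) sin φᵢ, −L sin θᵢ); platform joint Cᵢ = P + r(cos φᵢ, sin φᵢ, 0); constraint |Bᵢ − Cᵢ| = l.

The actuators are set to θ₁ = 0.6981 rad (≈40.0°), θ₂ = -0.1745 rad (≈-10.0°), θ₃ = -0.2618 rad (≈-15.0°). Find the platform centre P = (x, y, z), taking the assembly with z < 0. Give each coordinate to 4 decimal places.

arm 1 at φ=0.0°: ρ1 = 0.1519;  S1 = (0.1519, 0.0000, -0.0771)
S2 = (0.1782·cos120.0°, 0.1782·sin120.0°, 0.0208) = (-0.0891, 0.1543, 0.0208)
φ3=240.0°: virtual centre (-0.0880, -0.1523, 0.0311), radius l
eliminate P² terms by subtracting sphere 1 from 2 and 3
linear system: -0.4820x+0.3086y = 0.0031−0.1959z; -0.4798x+-0.3047y = 0.0029−0.2164z
det = 0.2949;  x = -0.0063+0.4288z,  y = 0.0004+0.0349z
quadratic in z: (1.1851)z²+(0.0186)z+(-0.1715)=0, √Δ=0.9019 → z ∈ {-0.3884, 0.3727}; z = -0.3884 (taking z<0)
x = -0.1728, y = -0.0131

(-0.1728, -0.0131, -0.3884)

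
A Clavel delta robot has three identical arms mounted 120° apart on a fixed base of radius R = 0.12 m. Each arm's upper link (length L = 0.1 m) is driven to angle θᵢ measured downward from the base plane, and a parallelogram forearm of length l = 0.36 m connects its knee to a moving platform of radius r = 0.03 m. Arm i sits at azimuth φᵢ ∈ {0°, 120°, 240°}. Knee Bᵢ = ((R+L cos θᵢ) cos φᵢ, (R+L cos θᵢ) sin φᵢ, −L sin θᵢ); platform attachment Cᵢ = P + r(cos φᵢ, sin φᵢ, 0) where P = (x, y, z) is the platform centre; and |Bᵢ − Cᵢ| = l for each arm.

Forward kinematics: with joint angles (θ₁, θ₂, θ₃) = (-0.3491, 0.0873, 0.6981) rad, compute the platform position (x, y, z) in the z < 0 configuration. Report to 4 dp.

(0.0834, 0.0648, -0.3053)

S1 = (0.1840·cos0.0°, 0.1840·sin0.0°, 0.0342) = (0.1840, 0.0000, 0.0342)
φ2=120.0°: virtual centre (-0.0948, 0.1642, -0.0087), radius l
S3 = (0.1666·cos240.0°, 0.1666·sin240.0°, -0.0643) = (-0.0833, -0.1443, -0.0643)
|S₂|²−|S₁|² = 0.0010;  |S₃|²−|S₁|² = -0.0031
[-0.5576 0.3284 -0.0858]·P = 0.0010;  [-0.5345 -0.2886 -0.1970]·P = -0.0031
det = 0.3365;  x = 0.0022+-0.2659z,  y = 0.0068+-0.1900z
into |P−S₁|² = l²: 1.1068z² + 0.0257z + -0.0953 = 0;  Δ = 0.4227;  z = -0.3053 or 0.2821 → z<0 root = -0.3053
x = 0.0834, y = 0.0648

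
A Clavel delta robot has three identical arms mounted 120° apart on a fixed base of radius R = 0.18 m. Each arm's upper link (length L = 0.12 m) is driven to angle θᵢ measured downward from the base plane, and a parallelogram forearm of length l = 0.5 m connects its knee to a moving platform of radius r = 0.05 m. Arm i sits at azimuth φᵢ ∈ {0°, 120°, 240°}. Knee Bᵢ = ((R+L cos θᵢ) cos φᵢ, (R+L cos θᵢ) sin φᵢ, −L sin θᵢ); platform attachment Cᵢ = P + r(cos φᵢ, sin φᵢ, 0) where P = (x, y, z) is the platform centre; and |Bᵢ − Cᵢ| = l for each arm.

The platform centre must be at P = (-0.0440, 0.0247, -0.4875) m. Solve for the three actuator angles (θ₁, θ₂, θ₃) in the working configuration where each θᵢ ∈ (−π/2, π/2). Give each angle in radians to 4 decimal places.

θ₁ = 0.6112, θ₂ = 0.2619, θ₃ = 0.4367

rotate P by −φ1: (-0.0440, 0.0247, -0.4875)
  A cos θ + B sin θ = C:  0.1740·cos θ + -0.4875·sin θ = -0.1373
  θ1 = atan2(B,A) + arccos(C/0.5176) = 0.6112
rotate P by −φ2: (0.0434, 0.0258, -0.4875)
  A cos θ + B sin θ = C:  0.0866·cos θ + -0.4875·sin θ = -0.0426
  γ=atan2(-0.4875,0.0866)=-1.3950;  ψ=arccos(-0.0860)=1.6569;  θ2=γ+ψ≈0.2619
arm 3 (φ=240.0°): x'=0.0006, y'=-0.0505
  A=0.1294, B=-0.4875, C=(l²−L²−A²−y'²−z²)/(2L)=-0.0889
  θ3 = atan2(B,A) + arccos(C/0.5044) = 0.4367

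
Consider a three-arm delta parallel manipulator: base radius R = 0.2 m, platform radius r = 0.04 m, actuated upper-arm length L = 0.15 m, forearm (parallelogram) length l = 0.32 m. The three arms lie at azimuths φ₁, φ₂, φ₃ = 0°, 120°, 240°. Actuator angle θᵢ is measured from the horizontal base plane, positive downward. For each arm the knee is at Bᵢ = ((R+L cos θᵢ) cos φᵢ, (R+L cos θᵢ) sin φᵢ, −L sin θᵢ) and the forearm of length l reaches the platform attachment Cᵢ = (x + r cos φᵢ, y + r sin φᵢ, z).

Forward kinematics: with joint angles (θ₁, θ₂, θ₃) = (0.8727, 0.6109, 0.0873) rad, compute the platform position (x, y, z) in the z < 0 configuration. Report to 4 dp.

O1 = (0.2564·cos0.0°, 0.2564·sin0.0°, -0.1149) = (0.2564, 0.0000, -0.1149)
arm 2 at φ=120.0°: (R−r)+L cos θ2 = 0.2829;  O2 = (-0.1414, 0.2450, -0.0860)
φ3=240.0°: virtual centre (-0.1547, -0.2680, -0.0131), radius l
eliminate P² terms by subtracting sphere 1 from 2 and 3
linear system: -0.7957x+0.4899y = 0.0085−0.0577z; -0.8223x+-0.5359y = 0.0170−0.2037z
Cramer: x(z) = -0.0155+0.1576z;  y(z) = -0.0079+0.1382z
quadratic in z: (1.0439)z²+(0.1419)z+(-0.0152)=0, √Δ=0.2892 → z ∈ {-0.2065, 0.0705}; z = -0.2065 (taking z<0)
x = -0.0480, y = -0.0364

(-0.0480, -0.0364, -0.2065)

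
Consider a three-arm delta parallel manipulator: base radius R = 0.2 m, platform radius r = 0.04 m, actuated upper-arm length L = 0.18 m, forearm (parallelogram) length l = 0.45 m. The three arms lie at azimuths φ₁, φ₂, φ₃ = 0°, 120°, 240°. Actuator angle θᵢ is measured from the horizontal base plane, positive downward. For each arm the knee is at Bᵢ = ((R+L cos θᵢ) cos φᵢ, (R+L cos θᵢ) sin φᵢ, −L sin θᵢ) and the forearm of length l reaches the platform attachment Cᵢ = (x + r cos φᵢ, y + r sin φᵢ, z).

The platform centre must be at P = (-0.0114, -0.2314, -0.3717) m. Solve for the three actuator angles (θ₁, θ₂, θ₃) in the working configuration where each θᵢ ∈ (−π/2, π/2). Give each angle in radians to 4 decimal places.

arm 1 (φ=0.0°): x'=-0.0114, y'=-0.2314
  A cos θ + B sin θ = C:  0.1714·cos θ + -0.3717·sin θ = -0.1416
  γ=atan2(-0.3717,0.1714)=-1.1387;  ψ=arccos(-0.3460)=1.9241;  θ1=γ+ψ≈0.7854
arm 2 (φ=120.0°): x'=-0.1947, y'=0.1256
  A cos θ + B sin θ = C:  0.3547·cos θ + -0.3717·sin θ = -0.3046
  γ=atan2(-0.3717,0.3547)=-0.8088;  ψ=arccos(-0.5928)=2.2053;  θ2=γ+ψ≈1.3965
rotate P by −φ3: (0.2061, 0.1058, -0.3717)
  A=-0.0461, B=-0.3717, C=(l²−L²−A²−y'²−z²)/(2L)=0.0517
  γ=atan2(-0.3717,-0.0461)=-1.6942;  ψ=arccos(0.1381)=1.4323;  θ3=γ+ψ≈-0.2619

θ₁ = 0.7854, θ₂ = 1.3965, θ₃ = -0.2619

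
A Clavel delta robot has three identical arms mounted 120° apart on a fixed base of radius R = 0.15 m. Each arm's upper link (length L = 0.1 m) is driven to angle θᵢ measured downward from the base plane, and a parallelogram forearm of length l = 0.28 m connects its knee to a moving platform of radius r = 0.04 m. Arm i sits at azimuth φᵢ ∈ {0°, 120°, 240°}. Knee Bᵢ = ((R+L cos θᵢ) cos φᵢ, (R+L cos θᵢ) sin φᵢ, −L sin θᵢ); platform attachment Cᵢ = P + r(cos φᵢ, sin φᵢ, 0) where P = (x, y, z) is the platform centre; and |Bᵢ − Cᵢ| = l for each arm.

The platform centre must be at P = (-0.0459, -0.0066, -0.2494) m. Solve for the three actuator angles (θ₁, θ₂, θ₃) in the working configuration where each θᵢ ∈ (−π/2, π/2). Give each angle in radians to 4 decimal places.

θ₁ = 0.8723, θ₂ = 0.4362, θ₃ = 0.3485

arm 1 (φ=0.0°): x'=-0.0459, y'=-0.0066
  A cos θ + B sin θ = C:  0.1559·cos θ + -0.2494·sin θ = -0.0907
  θ1 = atan2(B,A) + arccos(C/0.2941) = 0.8723
rotate P by −φ2: (0.0172, 0.0431, -0.2494)
  e−x'=0.0928;  (l²−L²−(e−x')²−y'²−z²)/2L = -0.0213
  θ2 = atan2(B,A) + arccos(C/0.2661) = 0.4362
φ3=240.0° → target in arm frame (0.0287, -0.0365)
  A cos θ + B sin θ = C:  0.0813·cos θ + -0.2494·sin θ = -0.0087
  γ=atan2(-0.2494,0.0813)=-1.2556;  ψ=arccos(-0.0332)=1.6040;  θ3=γ+ψ≈0.3485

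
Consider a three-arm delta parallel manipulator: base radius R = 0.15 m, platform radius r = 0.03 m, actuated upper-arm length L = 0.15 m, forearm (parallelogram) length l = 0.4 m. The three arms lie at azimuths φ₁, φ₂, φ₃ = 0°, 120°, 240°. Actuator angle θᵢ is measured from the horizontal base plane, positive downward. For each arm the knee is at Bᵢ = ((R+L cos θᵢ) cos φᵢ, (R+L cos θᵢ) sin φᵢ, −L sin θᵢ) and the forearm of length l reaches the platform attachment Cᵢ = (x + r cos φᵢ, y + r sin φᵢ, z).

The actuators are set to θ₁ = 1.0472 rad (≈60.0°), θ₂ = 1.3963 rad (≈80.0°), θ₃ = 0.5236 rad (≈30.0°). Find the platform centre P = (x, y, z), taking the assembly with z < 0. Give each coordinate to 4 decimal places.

O1 = (0.1950·cos0.0°, 0.1950·sin0.0°, -0.1299) = (0.1950, 0.0000, -0.1299)
arm 2 at φ=120.0°: ρ2 = 0.1460;  O2 = (-0.0730, 0.1265, -0.1477)
arm 3 at φ=240.0°: ρ3 = 0.2499;  O3 = (-0.1250, -0.2164, -0.0750)
|O₂|²−|O₁|² = -0.0117;  |O₃|²−|O₁|² = 0.0132
plane₁₂: -0.5360x+0.2530y+-0.0356z = -0.0117
Cramer: x(z) = 0.0044+0.0314z;  y(z) = -0.0370+0.2073z
into |P−O₁|² = l²: 1.0440z² + 0.2325z + -0.1054 = 0;  Δ = 0.4944;  z = -0.4481 or 0.2254 → z<0 root = -0.4481
x = -0.0096, y = -0.1299

(-0.0096, -0.1299, -0.4481)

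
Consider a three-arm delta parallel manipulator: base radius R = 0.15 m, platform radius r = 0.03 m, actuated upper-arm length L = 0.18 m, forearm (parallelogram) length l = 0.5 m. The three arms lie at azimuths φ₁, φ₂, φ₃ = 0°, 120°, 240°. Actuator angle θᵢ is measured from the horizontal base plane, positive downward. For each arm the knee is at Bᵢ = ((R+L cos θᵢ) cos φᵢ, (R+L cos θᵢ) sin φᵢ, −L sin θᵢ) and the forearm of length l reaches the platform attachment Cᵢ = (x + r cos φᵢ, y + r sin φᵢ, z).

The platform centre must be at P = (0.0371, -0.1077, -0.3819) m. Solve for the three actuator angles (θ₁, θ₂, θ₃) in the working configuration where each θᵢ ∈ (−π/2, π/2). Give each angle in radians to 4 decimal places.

θ₁ = -0.1747, θ₂ = 0.4363, θ₃ = -0.3488

arm 1 (φ=0.0°): x'=0.0371, y'=-0.1077
  e−x'=0.0829;  (l²−L²−(e−x')²−y'²−z²)/2L = 0.1480
  γ=atan2(-0.3819,0.0829)=-1.3570;  ψ=arccos(0.3787)=1.1824;  θ1=γ+ψ≈-0.1747
rotate P by −φ2: (-0.1118, 0.0217, -0.3819)
  A=0.2318, B=-0.3819, C=(l²−L²−A²−y'²−z²)/(2L)=0.0487
  √(A²+B²)=0.4468;  θ2 = -1.0252+1.4615 ≈ 0.4363
arm 3 (φ=240.0°): x'=0.0747, y'=0.0860
  A=0.0453, B=-0.3819, C=(l²−L²−A²−y'²−z²)/(2L)=0.1731
  θ3 = atan2(B,A) + arccos(C/0.3846) = -0.3488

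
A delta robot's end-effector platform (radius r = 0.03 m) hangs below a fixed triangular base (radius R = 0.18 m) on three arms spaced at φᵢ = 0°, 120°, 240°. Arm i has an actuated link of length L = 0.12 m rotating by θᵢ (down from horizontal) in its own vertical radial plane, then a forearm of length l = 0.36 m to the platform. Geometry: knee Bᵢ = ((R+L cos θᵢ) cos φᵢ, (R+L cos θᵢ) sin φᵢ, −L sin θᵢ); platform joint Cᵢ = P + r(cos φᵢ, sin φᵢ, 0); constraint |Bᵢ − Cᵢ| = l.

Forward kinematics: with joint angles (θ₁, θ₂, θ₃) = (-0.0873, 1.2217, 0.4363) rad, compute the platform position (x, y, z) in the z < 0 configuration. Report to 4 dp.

φ1=0.0°: virtual centre (0.2695, 0.0000, 0.0105), radius l
S2 = (0.1910·cos120.0°, 0.1910·sin120.0°, -0.1128) = (-0.0955, 0.1655, -0.1128)
φ3=240.0°: virtual centre (-0.1294, -0.2241, -0.0507), radius l
eliminate P² terms by subtracting sphere 1 from 2 and 3
[-0.7301 0.3309 -0.2464]·P = -0.0235;  [-0.7978 -0.4482 -0.1223]·P = -0.0032
Cramer: x(z) = 0.0197-0.2553z;  y(z) = -0.0278+0.1815z
into |P−S₁|² = l²: 1.0981z² + 0.0966z + -0.0663 = 0;  Δ = 0.3004;  z = -0.2936 or 0.2056 → z<0 root = -0.2936
x = 0.0946, y = -0.0811

(0.0946, -0.0811, -0.2936)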